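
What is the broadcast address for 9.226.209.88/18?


Network: 9.226.192.0/18
Host bits = 14
Set all host bits to 1:
Broadcast: 9.226.255.255


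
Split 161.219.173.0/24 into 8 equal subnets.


New prefix = 24 + 3 = 27
Each subnet has 32 addresses
  161.219.173.0/27
  161.219.173.32/27
  161.219.173.64/27
  161.219.173.96/27
  161.219.173.128/27
  161.219.173.160/27
  161.219.173.192/27
  161.219.173.224/27
Subnets: 161.219.173.0/27, 161.219.173.32/27, 161.219.173.64/27, 161.219.173.96/27, 161.219.173.128/27, 161.219.173.160/27, 161.219.173.192/27, 161.219.173.224/27


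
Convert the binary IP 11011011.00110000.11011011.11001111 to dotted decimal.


11011011 = 219
00110000 = 48
11011011 = 219
11001111 = 207
IP: 219.48.219.207


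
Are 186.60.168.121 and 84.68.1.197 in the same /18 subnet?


Mask: 255.255.192.0
186.60.168.121 AND mask = 186.60.128.0
84.68.1.197 AND mask = 84.68.0.0
No, different subnets (186.60.128.0 vs 84.68.0.0)


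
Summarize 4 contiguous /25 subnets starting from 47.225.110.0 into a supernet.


Original prefix: /25
Number of subnets: 4 = 2^2
New prefix = 25 - 2 = 23
Supernet: 47.225.110.0/23


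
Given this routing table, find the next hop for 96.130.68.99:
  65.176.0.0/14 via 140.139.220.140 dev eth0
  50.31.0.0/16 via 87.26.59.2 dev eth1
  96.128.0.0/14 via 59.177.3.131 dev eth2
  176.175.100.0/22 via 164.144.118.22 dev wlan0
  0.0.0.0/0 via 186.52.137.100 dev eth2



Longest prefix match for 96.130.68.99:
  /14 65.176.0.0: no
  /16 50.31.0.0: no
  /14 96.128.0.0: MATCH
  /22 176.175.100.0: no
  /0 0.0.0.0: MATCH
Selected: next-hop 59.177.3.131 via eth2 (matched /14)


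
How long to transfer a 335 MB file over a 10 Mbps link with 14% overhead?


Effective throughput = 10 * (1 - 14/100) = 8.6 Mbps
File size in Mb = 335 * 8 = 2680 Mb
Time = 2680 / 8.6
Time = 311.6279 seconds


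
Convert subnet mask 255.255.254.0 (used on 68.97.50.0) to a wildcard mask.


Subnet mask: 255.255.254.0
Wildcard = 255.255.255.255 - subnet mask
255 - 255 = 0
255 - 255 = 0
255 - 254 = 1
255 - 0 = 255
Wildcard: 0.0.1.255


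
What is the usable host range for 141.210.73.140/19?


Network: 141.210.64.0
Broadcast: 141.210.95.255
First usable = network + 1
Last usable = broadcast - 1
Range: 141.210.64.1 to 141.210.95.254


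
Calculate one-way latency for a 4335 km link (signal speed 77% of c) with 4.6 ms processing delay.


Speed = 0.77 * 3e5 km/s = 231000 km/s
Propagation delay = 4335 / 231000 = 0.0188 s = 18.7662 ms
Processing delay = 4.6 ms
Total one-way latency = 23.3662 ms


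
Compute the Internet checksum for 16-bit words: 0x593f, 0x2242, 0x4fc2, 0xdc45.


Sum all words (with carry folding):
+ 0x593f = 0x593f
+ 0x2242 = 0x7b81
+ 0x4fc2 = 0xcb43
+ 0xdc45 = 0xa789
One's complement: ~0xa789
Checksum = 0x5876


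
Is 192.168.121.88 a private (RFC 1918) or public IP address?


RFC 1918 private ranges:
  10.0.0.0/8 (10.0.0.0 - 10.255.255.255)
  172.16.0.0/12 (172.16.0.0 - 172.31.255.255)
  192.168.0.0/16 (192.168.0.0 - 192.168.255.255)
Private (in 192.168.0.0/16)


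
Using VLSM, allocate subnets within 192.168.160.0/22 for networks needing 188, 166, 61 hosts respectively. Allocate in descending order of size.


188 hosts -> /24 (254 usable): 192.168.160.0/24
166 hosts -> /24 (254 usable): 192.168.161.0/24
61 hosts -> /26 (62 usable): 192.168.162.0/26
Allocation: 192.168.160.0/24 (188 hosts, 254 usable); 192.168.161.0/24 (166 hosts, 254 usable); 192.168.162.0/26 (61 hosts, 62 usable)


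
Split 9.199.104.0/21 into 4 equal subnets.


New prefix = 21 + 2 = 23
Each subnet has 512 addresses
  9.199.104.0/23
  9.199.106.0/23
  9.199.108.0/23
  9.199.110.0/23
Subnets: 9.199.104.0/23, 9.199.106.0/23, 9.199.108.0/23, 9.199.110.0/23


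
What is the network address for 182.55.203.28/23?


IP:   10110110.00110111.11001011.00011100
Mask: 11111111.11111111.11111110.00000000
AND operation:
Net:  10110110.00110111.11001010.00000000
Network: 182.55.202.0/23


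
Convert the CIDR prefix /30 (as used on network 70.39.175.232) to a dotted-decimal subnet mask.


/30 means 30 network bits, 2 host bits
Binary: 11111111111111111111111111111100
Mask: 255.255.255.252


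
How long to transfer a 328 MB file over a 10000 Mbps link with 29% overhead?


Effective throughput = 10000 * (1 - 29/100) = 7100 Mbps
File size in Mb = 328 * 8 = 2624 Mb
Time = 2624 / 7100
Time = 0.3696 seconds


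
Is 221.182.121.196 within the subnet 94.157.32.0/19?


Subnet network: 94.157.32.0
Test IP AND mask: 221.182.96.0
No, 221.182.121.196 is not in 94.157.32.0/19


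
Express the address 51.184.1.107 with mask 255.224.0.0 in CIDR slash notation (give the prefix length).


Binary: 11111111.11100000.00000000.00000000
Count leading 1s
Prefix: /11


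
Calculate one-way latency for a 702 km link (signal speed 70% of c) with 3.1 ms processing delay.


Speed = 0.7 * 3e5 km/s = 210000 km/s
Propagation delay = 702 / 210000 = 0.0033 s = 3.3429 ms
Processing delay = 3.1 ms
Total one-way latency = 6.4429 ms


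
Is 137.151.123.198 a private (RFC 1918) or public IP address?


RFC 1918 private ranges:
  10.0.0.0/8 (10.0.0.0 - 10.255.255.255)
  172.16.0.0/12 (172.16.0.0 - 172.31.255.255)
  192.168.0.0/16 (192.168.0.0 - 192.168.255.255)
Public (not in any RFC 1918 range)


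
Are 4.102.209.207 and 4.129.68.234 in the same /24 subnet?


Mask: 255.255.255.0
4.102.209.207 AND mask = 4.102.209.0
4.129.68.234 AND mask = 4.129.68.0
No, different subnets (4.102.209.0 vs 4.129.68.0)


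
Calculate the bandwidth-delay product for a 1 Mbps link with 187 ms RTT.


BDP = bandwidth * RTT
= 1 Mbps * 187 ms
= 1 * 1e6 * 187 / 1000 bits
= 187000 bits
= 23375 bytes
= 22.8271 KB
BDP = 187000 bits (23375 bytes)


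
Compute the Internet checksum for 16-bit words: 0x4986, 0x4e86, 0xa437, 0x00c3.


Sum all words (with carry folding):
+ 0x4986 = 0x4986
+ 0x4e86 = 0x980c
+ 0xa437 = 0x3c44
+ 0x00c3 = 0x3d07
One's complement: ~0x3d07
Checksum = 0xc2f8


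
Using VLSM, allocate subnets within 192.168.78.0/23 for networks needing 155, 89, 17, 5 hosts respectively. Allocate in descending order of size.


155 hosts -> /24 (254 usable): 192.168.78.0/24
89 hosts -> /25 (126 usable): 192.168.79.0/25
17 hosts -> /27 (30 usable): 192.168.79.128/27
5 hosts -> /29 (6 usable): 192.168.79.160/29
Allocation: 192.168.78.0/24 (155 hosts, 254 usable); 192.168.79.0/25 (89 hosts, 126 usable); 192.168.79.128/27 (17 hosts, 30 usable); 192.168.79.160/29 (5 hosts, 6 usable)


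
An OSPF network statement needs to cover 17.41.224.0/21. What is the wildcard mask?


Subnet mask: 255.255.248.0
Wildcard = 255.255.255.255 - subnet mask
255 - 255 = 0
255 - 255 = 0
255 - 248 = 7
255 - 0 = 255
Wildcard: 0.0.7.255


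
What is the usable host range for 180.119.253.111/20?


Network: 180.119.240.0
Broadcast: 180.119.255.255
First usable = network + 1
Last usable = broadcast - 1
Range: 180.119.240.1 to 180.119.255.254


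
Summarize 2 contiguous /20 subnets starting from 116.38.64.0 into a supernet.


Original prefix: /20
Number of subnets: 2 = 2^1
New prefix = 20 - 1 = 19
Supernet: 116.38.64.0/19


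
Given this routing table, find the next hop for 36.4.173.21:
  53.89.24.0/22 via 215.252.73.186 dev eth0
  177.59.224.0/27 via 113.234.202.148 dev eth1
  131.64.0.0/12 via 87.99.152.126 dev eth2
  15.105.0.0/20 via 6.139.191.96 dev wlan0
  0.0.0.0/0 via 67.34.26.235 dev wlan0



Longest prefix match for 36.4.173.21:
  /22 53.89.24.0: no
  /27 177.59.224.0: no
  /12 131.64.0.0: no
  /20 15.105.0.0: no
  /0 0.0.0.0: MATCH
Selected: next-hop 67.34.26.235 via wlan0 (matched /0)


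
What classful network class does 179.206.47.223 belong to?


First octet: 179
Binary: 10110011
10xxxxxx -> Class B (128-191)
Class B, default mask 255.255.0.0 (/16)


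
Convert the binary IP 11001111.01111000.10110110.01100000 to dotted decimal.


11001111 = 207
01111000 = 120
10110110 = 182
01100000 = 96
IP: 207.120.182.96


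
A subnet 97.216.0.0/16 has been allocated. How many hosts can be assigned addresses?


Host bits = 32 - 16 = 16
Total addresses = 2^16 = 65536
Usable = total - 2 (network and broadcast)
Usable hosts: 65534


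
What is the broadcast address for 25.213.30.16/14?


Network: 25.212.0.0/14
Host bits = 18
Set all host bits to 1:
Broadcast: 25.215.255.255


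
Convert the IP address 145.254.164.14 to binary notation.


145 = 10010001
254 = 11111110
164 = 10100100
14 = 00001110
Binary: 10010001.11111110.10100100.00001110


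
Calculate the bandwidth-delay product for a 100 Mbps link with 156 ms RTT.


BDP = bandwidth * RTT
= 100 Mbps * 156 ms
= 100 * 1e6 * 156 / 1000 bits
= 15600000 bits
= 1950000 bytes
= 1904.2969 KB
BDP = 15600000 bits (1950000 bytes)


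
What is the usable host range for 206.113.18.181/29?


Network: 206.113.18.176
Broadcast: 206.113.18.183
First usable = network + 1
Last usable = broadcast - 1
Range: 206.113.18.177 to 206.113.18.182


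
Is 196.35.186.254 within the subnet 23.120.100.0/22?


Subnet network: 23.120.100.0
Test IP AND mask: 196.35.184.0
No, 196.35.186.254 is not in 23.120.100.0/22


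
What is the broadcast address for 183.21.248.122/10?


Network: 183.0.0.0/10
Host bits = 22
Set all host bits to 1:
Broadcast: 183.63.255.255


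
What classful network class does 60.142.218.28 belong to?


First octet: 60
Binary: 00111100
0xxxxxxx -> Class A (1-126)
Class A, default mask 255.0.0.0 (/8)


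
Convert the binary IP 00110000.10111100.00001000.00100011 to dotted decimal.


00110000 = 48
10111100 = 188
00001000 = 8
00100011 = 35
IP: 48.188.8.35


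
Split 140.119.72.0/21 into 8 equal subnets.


New prefix = 21 + 3 = 24
Each subnet has 256 addresses
  140.119.72.0/24
  140.119.73.0/24
  140.119.74.0/24
  140.119.75.0/24
  140.119.76.0/24
  140.119.77.0/24
  140.119.78.0/24
  140.119.79.0/24
Subnets: 140.119.72.0/24, 140.119.73.0/24, 140.119.74.0/24, 140.119.75.0/24, 140.119.76.0/24, 140.119.77.0/24, 140.119.78.0/24, 140.119.79.0/24


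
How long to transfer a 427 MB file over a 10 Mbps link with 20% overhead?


Effective throughput = 10 * (1 - 20/100) = 8 Mbps
File size in Mb = 427 * 8 = 3416 Mb
Time = 3416 / 8
Time = 427 seconds


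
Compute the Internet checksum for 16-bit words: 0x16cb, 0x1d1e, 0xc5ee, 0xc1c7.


Sum all words (with carry folding):
+ 0x16cb = 0x16cb
+ 0x1d1e = 0x33e9
+ 0xc5ee = 0xf9d7
+ 0xc1c7 = 0xbb9f
One's complement: ~0xbb9f
Checksum = 0x4460


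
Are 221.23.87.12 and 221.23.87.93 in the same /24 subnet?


Mask: 255.255.255.0
221.23.87.12 AND mask = 221.23.87.0
221.23.87.93 AND mask = 221.23.87.0
Yes, same subnet (221.23.87.0)


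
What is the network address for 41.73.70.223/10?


IP:   00101001.01001001.01000110.11011111
Mask: 11111111.11000000.00000000.00000000
AND operation:
Net:  00101001.01000000.00000000.00000000
Network: 41.64.0.0/10


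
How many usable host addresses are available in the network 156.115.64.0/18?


Host bits = 32 - 18 = 14
Total addresses = 2^14 = 16384
Usable = total - 2 (network and broadcast)
Usable hosts: 16382


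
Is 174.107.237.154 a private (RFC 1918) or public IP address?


RFC 1918 private ranges:
  10.0.0.0/8 (10.0.0.0 - 10.255.255.255)
  172.16.0.0/12 (172.16.0.0 - 172.31.255.255)
  192.168.0.0/16 (192.168.0.0 - 192.168.255.255)
Public (not in any RFC 1918 range)


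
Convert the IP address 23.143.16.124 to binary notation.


23 = 00010111
143 = 10001111
16 = 00010000
124 = 01111100
Binary: 00010111.10001111.00010000.01111100


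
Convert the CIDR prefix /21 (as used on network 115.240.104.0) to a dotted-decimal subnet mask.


/21 means 21 network bits, 11 host bits
Binary: 11111111111111111111100000000000
Mask: 255.255.248.0


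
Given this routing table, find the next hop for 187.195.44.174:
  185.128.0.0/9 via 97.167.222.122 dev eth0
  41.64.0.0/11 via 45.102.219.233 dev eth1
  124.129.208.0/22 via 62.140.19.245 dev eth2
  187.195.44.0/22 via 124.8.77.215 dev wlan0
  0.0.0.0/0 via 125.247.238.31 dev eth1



Longest prefix match for 187.195.44.174:
  /9 185.128.0.0: no
  /11 41.64.0.0: no
  /22 124.129.208.0: no
  /22 187.195.44.0: MATCH
  /0 0.0.0.0: MATCH
Selected: next-hop 124.8.77.215 via wlan0 (matched /22)


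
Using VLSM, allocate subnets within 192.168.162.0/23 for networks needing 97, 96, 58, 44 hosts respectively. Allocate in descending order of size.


97 hosts -> /25 (126 usable): 192.168.162.0/25
96 hosts -> /25 (126 usable): 192.168.162.128/25
58 hosts -> /26 (62 usable): 192.168.163.0/26
44 hosts -> /26 (62 usable): 192.168.163.64/26
Allocation: 192.168.162.0/25 (97 hosts, 126 usable); 192.168.162.128/25 (96 hosts, 126 usable); 192.168.163.0/26 (58 hosts, 62 usable); 192.168.163.64/26 (44 hosts, 62 usable)


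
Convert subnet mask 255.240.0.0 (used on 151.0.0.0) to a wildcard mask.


Subnet mask: 255.240.0.0
Wildcard = 255.255.255.255 - subnet mask
255 - 255 = 0
255 - 240 = 15
255 - 0 = 255
255 - 0 = 255
Wildcard: 0.15.255.255


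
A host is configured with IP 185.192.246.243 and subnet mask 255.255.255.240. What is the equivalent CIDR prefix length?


Binary: 11111111.11111111.11111111.11110000
Count leading 1s
Prefix: /28


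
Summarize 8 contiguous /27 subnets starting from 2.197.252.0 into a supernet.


Original prefix: /27
Number of subnets: 8 = 2^3
New prefix = 27 - 3 = 24
Supernet: 2.197.252.0/24


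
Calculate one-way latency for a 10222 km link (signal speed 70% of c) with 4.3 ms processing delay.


Speed = 0.7 * 3e5 km/s = 210000 km/s
Propagation delay = 10222 / 210000 = 0.0487 s = 48.6762 ms
Processing delay = 4.3 ms
Total one-way latency = 52.9762 ms


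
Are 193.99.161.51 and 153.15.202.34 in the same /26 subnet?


Mask: 255.255.255.192
193.99.161.51 AND mask = 193.99.161.0
153.15.202.34 AND mask = 153.15.202.0
No, different subnets (193.99.161.0 vs 153.15.202.0)


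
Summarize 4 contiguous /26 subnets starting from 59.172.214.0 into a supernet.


Original prefix: /26
Number of subnets: 4 = 2^2
New prefix = 26 - 2 = 24
Supernet: 59.172.214.0/24


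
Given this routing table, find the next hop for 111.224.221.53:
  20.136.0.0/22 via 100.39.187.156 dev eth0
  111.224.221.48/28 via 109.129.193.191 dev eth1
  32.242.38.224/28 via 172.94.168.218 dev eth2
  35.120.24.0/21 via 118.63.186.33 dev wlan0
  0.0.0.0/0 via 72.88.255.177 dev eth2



Longest prefix match for 111.224.221.53:
  /22 20.136.0.0: no
  /28 111.224.221.48: MATCH
  /28 32.242.38.224: no
  /21 35.120.24.0: no
  /0 0.0.0.0: MATCH
Selected: next-hop 109.129.193.191 via eth1 (matched /28)


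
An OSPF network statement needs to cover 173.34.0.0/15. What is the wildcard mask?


Subnet mask: 255.254.0.0
Wildcard = 255.255.255.255 - subnet mask
255 - 255 = 0
255 - 254 = 1
255 - 0 = 255
255 - 0 = 255
Wildcard: 0.1.255.255


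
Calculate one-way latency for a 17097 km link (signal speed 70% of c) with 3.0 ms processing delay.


Speed = 0.7 * 3e5 km/s = 210000 km/s
Propagation delay = 17097 / 210000 = 0.0814 s = 81.4143 ms
Processing delay = 3.0 ms
Total one-way latency = 84.4143 ms


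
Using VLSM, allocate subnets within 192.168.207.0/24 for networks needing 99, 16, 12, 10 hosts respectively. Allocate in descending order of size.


99 hosts -> /25 (126 usable): 192.168.207.0/25
16 hosts -> /27 (30 usable): 192.168.207.128/27
12 hosts -> /28 (14 usable): 192.168.207.160/28
10 hosts -> /28 (14 usable): 192.168.207.176/28
Allocation: 192.168.207.0/25 (99 hosts, 126 usable); 192.168.207.128/27 (16 hosts, 30 usable); 192.168.207.160/28 (12 hosts, 14 usable); 192.168.207.176/28 (10 hosts, 14 usable)


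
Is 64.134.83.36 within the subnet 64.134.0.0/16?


Subnet network: 64.134.0.0
Test IP AND mask: 64.134.0.0
Yes, 64.134.83.36 is in 64.134.0.0/16


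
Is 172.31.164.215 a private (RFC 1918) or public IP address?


RFC 1918 private ranges:
  10.0.0.0/8 (10.0.0.0 - 10.255.255.255)
  172.16.0.0/12 (172.16.0.0 - 172.31.255.255)
  192.168.0.0/16 (192.168.0.0 - 192.168.255.255)
Private (in 172.16.0.0/12)


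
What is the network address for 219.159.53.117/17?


IP:   11011011.10011111.00110101.01110101
Mask: 11111111.11111111.10000000.00000000
AND operation:
Net:  11011011.10011111.00000000.00000000
Network: 219.159.0.0/17


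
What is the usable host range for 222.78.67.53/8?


Network: 222.0.0.0
Broadcast: 222.255.255.255
First usable = network + 1
Last usable = broadcast - 1
Range: 222.0.0.1 to 222.255.255.254


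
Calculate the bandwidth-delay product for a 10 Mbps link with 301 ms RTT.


BDP = bandwidth * RTT
= 10 Mbps * 301 ms
= 10 * 1e6 * 301 / 1000 bits
= 3010000 bits
= 376250 bytes
= 367.4316 KB
BDP = 3010000 bits (376250 bytes)


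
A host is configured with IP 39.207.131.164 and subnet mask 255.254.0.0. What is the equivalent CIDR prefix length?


Binary: 11111111.11111110.00000000.00000000
Count leading 1s
Prefix: /15


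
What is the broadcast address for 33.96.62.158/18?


Network: 33.96.0.0/18
Host bits = 14
Set all host bits to 1:
Broadcast: 33.96.63.255


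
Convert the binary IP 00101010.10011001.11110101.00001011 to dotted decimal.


00101010 = 42
10011001 = 153
11110101 = 245
00001011 = 11
IP: 42.153.245.11


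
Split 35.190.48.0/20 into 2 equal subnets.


New prefix = 20 + 1 = 21
Each subnet has 2048 addresses
  35.190.48.0/21
  35.190.56.0/21
Subnets: 35.190.48.0/21, 35.190.56.0/21


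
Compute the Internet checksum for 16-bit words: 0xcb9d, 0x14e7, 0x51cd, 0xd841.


Sum all words (with carry folding):
+ 0xcb9d = 0xcb9d
+ 0x14e7 = 0xe084
+ 0x51cd = 0x3252
+ 0xd841 = 0x0a94
One's complement: ~0x0a94
Checksum = 0xf56b


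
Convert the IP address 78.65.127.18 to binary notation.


78 = 01001110
65 = 01000001
127 = 01111111
18 = 00010010
Binary: 01001110.01000001.01111111.00010010


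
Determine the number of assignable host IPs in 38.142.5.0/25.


Host bits = 32 - 25 = 7
Total addresses = 2^7 = 128
Usable = total - 2 (network and broadcast)
Usable hosts: 126


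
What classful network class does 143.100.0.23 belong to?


First octet: 143
Binary: 10001111
10xxxxxx -> Class B (128-191)
Class B, default mask 255.255.0.0 (/16)


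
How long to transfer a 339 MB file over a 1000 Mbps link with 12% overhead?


Effective throughput = 1000 * (1 - 12/100) = 880 Mbps
File size in Mb = 339 * 8 = 2712 Mb
Time = 2712 / 880
Time = 3.0818 seconds


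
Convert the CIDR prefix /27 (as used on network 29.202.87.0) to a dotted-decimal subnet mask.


/27 means 27 network bits, 5 host bits
Binary: 11111111111111111111111111100000
Mask: 255.255.255.224


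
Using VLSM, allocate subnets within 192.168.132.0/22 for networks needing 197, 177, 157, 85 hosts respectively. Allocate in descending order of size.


197 hosts -> /24 (254 usable): 192.168.132.0/24
177 hosts -> /24 (254 usable): 192.168.133.0/24
157 hosts -> /24 (254 usable): 192.168.134.0/24
85 hosts -> /25 (126 usable): 192.168.135.0/25
Allocation: 192.168.132.0/24 (197 hosts, 254 usable); 192.168.133.0/24 (177 hosts, 254 usable); 192.168.134.0/24 (157 hosts, 254 usable); 192.168.135.0/25 (85 hosts, 126 usable)


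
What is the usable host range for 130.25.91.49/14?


Network: 130.24.0.0
Broadcast: 130.27.255.255
First usable = network + 1
Last usable = broadcast - 1
Range: 130.24.0.1 to 130.27.255.254


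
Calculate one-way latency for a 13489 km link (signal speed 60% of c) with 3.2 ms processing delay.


Speed = 0.6 * 3e5 km/s = 180000 km/s
Propagation delay = 13489 / 180000 = 0.0749 s = 74.9389 ms
Processing delay = 3.2 ms
Total one-way latency = 78.1389 ms


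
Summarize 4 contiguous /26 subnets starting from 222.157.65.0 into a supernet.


Original prefix: /26
Number of subnets: 4 = 2^2
New prefix = 26 - 2 = 24
Supernet: 222.157.65.0/24


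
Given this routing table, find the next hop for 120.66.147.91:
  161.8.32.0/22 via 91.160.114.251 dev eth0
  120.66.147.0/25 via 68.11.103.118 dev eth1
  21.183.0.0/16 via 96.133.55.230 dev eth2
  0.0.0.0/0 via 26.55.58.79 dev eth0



Longest prefix match for 120.66.147.91:
  /22 161.8.32.0: no
  /25 120.66.147.0: MATCH
  /16 21.183.0.0: no
  /0 0.0.0.0: MATCH
Selected: next-hop 68.11.103.118 via eth1 (matched /25)


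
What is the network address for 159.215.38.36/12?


IP:   10011111.11010111.00100110.00100100
Mask: 11111111.11110000.00000000.00000000
AND operation:
Net:  10011111.11010000.00000000.00000000
Network: 159.208.0.0/12


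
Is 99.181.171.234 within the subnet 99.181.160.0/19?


Subnet network: 99.181.160.0
Test IP AND mask: 99.181.160.0
Yes, 99.181.171.234 is in 99.181.160.0/19


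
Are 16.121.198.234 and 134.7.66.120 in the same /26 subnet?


Mask: 255.255.255.192
16.121.198.234 AND mask = 16.121.198.192
134.7.66.120 AND mask = 134.7.66.64
No, different subnets (16.121.198.192 vs 134.7.66.64)


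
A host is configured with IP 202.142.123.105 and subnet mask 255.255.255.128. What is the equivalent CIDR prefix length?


Binary: 11111111.11111111.11111111.10000000
Count leading 1s
Prefix: /25


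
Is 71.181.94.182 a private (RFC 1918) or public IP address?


RFC 1918 private ranges:
  10.0.0.0/8 (10.0.0.0 - 10.255.255.255)
  172.16.0.0/12 (172.16.0.0 - 172.31.255.255)
  192.168.0.0/16 (192.168.0.0 - 192.168.255.255)
Public (not in any RFC 1918 range)


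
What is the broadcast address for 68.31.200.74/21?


Network: 68.31.200.0/21
Host bits = 11
Set all host bits to 1:
Broadcast: 68.31.207.255


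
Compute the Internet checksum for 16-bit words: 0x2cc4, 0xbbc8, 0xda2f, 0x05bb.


Sum all words (with carry folding):
+ 0x2cc4 = 0x2cc4
+ 0xbbc8 = 0xe88c
+ 0xda2f = 0xc2bc
+ 0x05bb = 0xc877
One's complement: ~0xc877
Checksum = 0x3788


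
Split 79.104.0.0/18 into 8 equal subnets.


New prefix = 18 + 3 = 21
Each subnet has 2048 addresses
  79.104.0.0/21
  79.104.8.0/21
  79.104.16.0/21
  79.104.24.0/21
  79.104.32.0/21
  79.104.40.0/21
  79.104.48.0/21
  79.104.56.0/21
Subnets: 79.104.0.0/21, 79.104.8.0/21, 79.104.16.0/21, 79.104.24.0/21, 79.104.32.0/21, 79.104.40.0/21, 79.104.48.0/21, 79.104.56.0/21


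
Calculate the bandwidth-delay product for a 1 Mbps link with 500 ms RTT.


BDP = bandwidth * RTT
= 1 Mbps * 500 ms
= 1 * 1e6 * 500 / 1000 bits
= 500000 bits
= 62500 bytes
= 61.0352 KB
BDP = 500000 bits (62500 bytes)


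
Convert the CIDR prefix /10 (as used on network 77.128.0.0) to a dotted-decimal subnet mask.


/10 means 10 network bits, 22 host bits
Binary: 11111111110000000000000000000000
Mask: 255.192.0.0


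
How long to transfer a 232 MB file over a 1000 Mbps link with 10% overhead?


Effective throughput = 1000 * (1 - 10/100) = 900 Mbps
File size in Mb = 232 * 8 = 1856 Mb
Time = 1856 / 900
Time = 2.0622 seconds


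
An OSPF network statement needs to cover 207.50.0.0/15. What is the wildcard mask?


Subnet mask: 255.254.0.0
Wildcard = 255.255.255.255 - subnet mask
255 - 255 = 0
255 - 254 = 1
255 - 0 = 255
255 - 0 = 255
Wildcard: 0.1.255.255


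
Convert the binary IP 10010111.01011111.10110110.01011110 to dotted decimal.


10010111 = 151
01011111 = 95
10110110 = 182
01011110 = 94
IP: 151.95.182.94


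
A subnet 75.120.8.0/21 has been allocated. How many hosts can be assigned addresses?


Host bits = 32 - 21 = 11
Total addresses = 2^11 = 2048
Usable = total - 2 (network and broadcast)
Usable hosts: 2046


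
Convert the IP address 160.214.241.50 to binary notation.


160 = 10100000
214 = 11010110
241 = 11110001
50 = 00110010
Binary: 10100000.11010110.11110001.00110010


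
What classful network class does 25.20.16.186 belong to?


First octet: 25
Binary: 00011001
0xxxxxxx -> Class A (1-126)
Class A, default mask 255.0.0.0 (/8)


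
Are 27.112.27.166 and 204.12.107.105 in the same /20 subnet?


Mask: 255.255.240.0
27.112.27.166 AND mask = 27.112.16.0
204.12.107.105 AND mask = 204.12.96.0
No, different subnets (27.112.16.0 vs 204.12.96.0)


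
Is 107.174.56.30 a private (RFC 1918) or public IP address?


RFC 1918 private ranges:
  10.0.0.0/8 (10.0.0.0 - 10.255.255.255)
  172.16.0.0/12 (172.16.0.0 - 172.31.255.255)
  192.168.0.0/16 (192.168.0.0 - 192.168.255.255)
Public (not in any RFC 1918 range)


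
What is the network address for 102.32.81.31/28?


IP:   01100110.00100000.01010001.00011111
Mask: 11111111.11111111.11111111.11110000
AND operation:
Net:  01100110.00100000.01010001.00010000
Network: 102.32.81.16/28


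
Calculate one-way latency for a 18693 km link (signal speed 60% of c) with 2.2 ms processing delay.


Speed = 0.6 * 3e5 km/s = 180000 km/s
Propagation delay = 18693 / 180000 = 0.1038 s = 103.85 ms
Processing delay = 2.2 ms
Total one-way latency = 106.05 ms


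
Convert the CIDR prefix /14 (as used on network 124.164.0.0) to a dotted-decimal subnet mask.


/14 means 14 network bits, 18 host bits
Binary: 11111111111111000000000000000000
Mask: 255.252.0.0


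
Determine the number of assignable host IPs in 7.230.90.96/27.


Host bits = 32 - 27 = 5
Total addresses = 2^5 = 32
Usable = total - 2 (network and broadcast)
Usable hosts: 30


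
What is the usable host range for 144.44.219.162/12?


Network: 144.32.0.0
Broadcast: 144.47.255.255
First usable = network + 1
Last usable = broadcast - 1
Range: 144.32.0.1 to 144.47.255.254


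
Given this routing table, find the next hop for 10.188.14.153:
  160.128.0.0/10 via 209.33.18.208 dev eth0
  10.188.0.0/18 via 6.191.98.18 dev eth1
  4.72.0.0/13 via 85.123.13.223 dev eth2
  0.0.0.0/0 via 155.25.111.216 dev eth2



Longest prefix match for 10.188.14.153:
  /10 160.128.0.0: no
  /18 10.188.0.0: MATCH
  /13 4.72.0.0: no
  /0 0.0.0.0: MATCH
Selected: next-hop 6.191.98.18 via eth1 (matched /18)


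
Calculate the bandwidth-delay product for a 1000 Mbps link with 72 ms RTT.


BDP = bandwidth * RTT
= 1000 Mbps * 72 ms
= 1000 * 1e6 * 72 / 1000 bits
= 72000000 bits
= 9000000 bytes
= 8789.0625 KB
BDP = 72000000 bits (9000000 bytes)


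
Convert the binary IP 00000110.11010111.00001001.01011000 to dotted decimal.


00000110 = 6
11010111 = 215
00001001 = 9
01011000 = 88
IP: 6.215.9.88


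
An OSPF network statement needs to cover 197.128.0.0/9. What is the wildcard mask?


Subnet mask: 255.128.0.0
Wildcard = 255.255.255.255 - subnet mask
255 - 255 = 0
255 - 128 = 127
255 - 0 = 255
255 - 0 = 255
Wildcard: 0.127.255.255


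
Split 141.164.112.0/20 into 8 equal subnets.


New prefix = 20 + 3 = 23
Each subnet has 512 addresses
  141.164.112.0/23
  141.164.114.0/23
  141.164.116.0/23
  141.164.118.0/23
  141.164.120.0/23
  141.164.122.0/23
  141.164.124.0/23
  141.164.126.0/23
Subnets: 141.164.112.0/23, 141.164.114.0/23, 141.164.116.0/23, 141.164.118.0/23, 141.164.120.0/23, 141.164.122.0/23, 141.164.124.0/23, 141.164.126.0/23


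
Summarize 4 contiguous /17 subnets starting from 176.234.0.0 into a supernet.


Original prefix: /17
Number of subnets: 4 = 2^2
New prefix = 17 - 2 = 15
Supernet: 176.234.0.0/15


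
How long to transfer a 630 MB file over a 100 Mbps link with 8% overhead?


Effective throughput = 100 * (1 - 8/100) = 92 Mbps
File size in Mb = 630 * 8 = 5040 Mb
Time = 5040 / 92
Time = 54.7826 seconds


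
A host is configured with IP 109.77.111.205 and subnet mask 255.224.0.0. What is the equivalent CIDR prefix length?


Binary: 11111111.11100000.00000000.00000000
Count leading 1s
Prefix: /11


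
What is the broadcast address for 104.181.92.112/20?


Network: 104.181.80.0/20
Host bits = 12
Set all host bits to 1:
Broadcast: 104.181.95.255


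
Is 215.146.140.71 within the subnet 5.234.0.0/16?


Subnet network: 5.234.0.0
Test IP AND mask: 215.146.0.0
No, 215.146.140.71 is not in 5.234.0.0/16


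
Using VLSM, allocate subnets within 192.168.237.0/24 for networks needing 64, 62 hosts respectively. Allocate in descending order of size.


64 hosts -> /25 (126 usable): 192.168.237.0/25
62 hosts -> /26 (62 usable): 192.168.237.128/26
Allocation: 192.168.237.0/25 (64 hosts, 126 usable); 192.168.237.128/26 (62 hosts, 62 usable)


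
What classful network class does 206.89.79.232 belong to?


First octet: 206
Binary: 11001110
110xxxxx -> Class C (192-223)
Class C, default mask 255.255.255.0 (/24)


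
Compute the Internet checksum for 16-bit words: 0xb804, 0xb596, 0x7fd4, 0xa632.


Sum all words (with carry folding):
+ 0xb804 = 0xb804
+ 0xb596 = 0x6d9b
+ 0x7fd4 = 0xed6f
+ 0xa632 = 0x93a2
One's complement: ~0x93a2
Checksum = 0x6c5d


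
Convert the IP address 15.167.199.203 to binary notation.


15 = 00001111
167 = 10100111
199 = 11000111
203 = 11001011
Binary: 00001111.10100111.11000111.11001011


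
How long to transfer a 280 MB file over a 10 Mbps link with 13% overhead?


Effective throughput = 10 * (1 - 13/100) = 8.7 Mbps
File size in Mb = 280 * 8 = 2240 Mb
Time = 2240 / 8.7
Time = 257.4713 seconds


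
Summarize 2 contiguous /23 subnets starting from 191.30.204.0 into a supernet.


Original prefix: /23
Number of subnets: 2 = 2^1
New prefix = 23 - 1 = 22
Supernet: 191.30.204.0/22


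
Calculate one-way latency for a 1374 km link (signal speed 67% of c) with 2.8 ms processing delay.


Speed = 0.67 * 3e5 km/s = 201000 km/s
Propagation delay = 1374 / 201000 = 0.0068 s = 6.8358 ms
Processing delay = 2.8 ms
Total one-way latency = 9.6358 ms


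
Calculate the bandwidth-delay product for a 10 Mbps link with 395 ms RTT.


BDP = bandwidth * RTT
= 10 Mbps * 395 ms
= 10 * 1e6 * 395 / 1000 bits
= 3950000 bits
= 493750 bytes
= 482.1777 KB
BDP = 3950000 bits (493750 bytes)


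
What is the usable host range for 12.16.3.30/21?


Network: 12.16.0.0
Broadcast: 12.16.7.255
First usable = network + 1
Last usable = broadcast - 1
Range: 12.16.0.1 to 12.16.7.254


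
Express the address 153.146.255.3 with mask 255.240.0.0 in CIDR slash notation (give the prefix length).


Binary: 11111111.11110000.00000000.00000000
Count leading 1s
Prefix: /12


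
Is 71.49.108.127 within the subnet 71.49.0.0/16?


Subnet network: 71.49.0.0
Test IP AND mask: 71.49.0.0
Yes, 71.49.108.127 is in 71.49.0.0/16


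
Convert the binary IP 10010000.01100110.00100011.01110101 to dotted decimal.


10010000 = 144
01100110 = 102
00100011 = 35
01110101 = 117
IP: 144.102.35.117


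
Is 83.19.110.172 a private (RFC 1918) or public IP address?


RFC 1918 private ranges:
  10.0.0.0/8 (10.0.0.0 - 10.255.255.255)
  172.16.0.0/12 (172.16.0.0 - 172.31.255.255)
  192.168.0.0/16 (192.168.0.0 - 192.168.255.255)
Public (not in any RFC 1918 range)


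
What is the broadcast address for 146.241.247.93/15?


Network: 146.240.0.0/15
Host bits = 17
Set all host bits to 1:
Broadcast: 146.241.255.255


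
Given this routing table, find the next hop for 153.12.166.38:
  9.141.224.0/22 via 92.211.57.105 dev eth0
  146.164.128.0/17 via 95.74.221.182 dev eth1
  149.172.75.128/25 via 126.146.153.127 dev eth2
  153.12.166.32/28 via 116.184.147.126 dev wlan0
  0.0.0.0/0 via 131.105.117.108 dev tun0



Longest prefix match for 153.12.166.38:
  /22 9.141.224.0: no
  /17 146.164.128.0: no
  /25 149.172.75.128: no
  /28 153.12.166.32: MATCH
  /0 0.0.0.0: MATCH
Selected: next-hop 116.184.147.126 via wlan0 (matched /28)


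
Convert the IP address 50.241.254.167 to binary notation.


50 = 00110010
241 = 11110001
254 = 11111110
167 = 10100111
Binary: 00110010.11110001.11111110.10100111


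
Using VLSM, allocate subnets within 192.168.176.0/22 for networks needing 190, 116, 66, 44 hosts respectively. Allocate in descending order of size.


190 hosts -> /24 (254 usable): 192.168.176.0/24
116 hosts -> /25 (126 usable): 192.168.177.0/25
66 hosts -> /25 (126 usable): 192.168.177.128/25
44 hosts -> /26 (62 usable): 192.168.178.0/26
Allocation: 192.168.176.0/24 (190 hosts, 254 usable); 192.168.177.0/25 (116 hosts, 126 usable); 192.168.177.128/25 (66 hosts, 126 usable); 192.168.178.0/26 (44 hosts, 62 usable)


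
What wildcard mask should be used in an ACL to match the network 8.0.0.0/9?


Subnet mask: 255.128.0.0
Wildcard = 255.255.255.255 - subnet mask
255 - 255 = 0
255 - 128 = 127
255 - 0 = 255
255 - 0 = 255
Wildcard: 0.127.255.255


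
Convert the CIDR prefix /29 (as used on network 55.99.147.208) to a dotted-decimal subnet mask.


/29 means 29 network bits, 3 host bits
Binary: 11111111111111111111111111111000
Mask: 255.255.255.248


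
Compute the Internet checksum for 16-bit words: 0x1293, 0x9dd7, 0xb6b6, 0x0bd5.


Sum all words (with carry folding):
+ 0x1293 = 0x1293
+ 0x9dd7 = 0xb06a
+ 0xb6b6 = 0x6721
+ 0x0bd5 = 0x72f6
One's complement: ~0x72f6
Checksum = 0x8d09


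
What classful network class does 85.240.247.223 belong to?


First octet: 85
Binary: 01010101
0xxxxxxx -> Class A (1-126)
Class A, default mask 255.0.0.0 (/8)


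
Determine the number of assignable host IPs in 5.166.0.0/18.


Host bits = 32 - 18 = 14
Total addresses = 2^14 = 16384
Usable = total - 2 (network and broadcast)
Usable hosts: 16382


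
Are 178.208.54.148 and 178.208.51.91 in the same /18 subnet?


Mask: 255.255.192.0
178.208.54.148 AND mask = 178.208.0.0
178.208.51.91 AND mask = 178.208.0.0
Yes, same subnet (178.208.0.0)


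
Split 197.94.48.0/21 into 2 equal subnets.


New prefix = 21 + 1 = 22
Each subnet has 1024 addresses
  197.94.48.0/22
  197.94.52.0/22
Subnets: 197.94.48.0/22, 197.94.52.0/22


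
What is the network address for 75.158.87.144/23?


IP:   01001011.10011110.01010111.10010000
Mask: 11111111.11111111.11111110.00000000
AND operation:
Net:  01001011.10011110.01010110.00000000
Network: 75.158.86.0/23


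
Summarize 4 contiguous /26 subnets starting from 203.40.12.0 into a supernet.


Original prefix: /26
Number of subnets: 4 = 2^2
New prefix = 26 - 2 = 24
Supernet: 203.40.12.0/24


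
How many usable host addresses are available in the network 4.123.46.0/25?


Host bits = 32 - 25 = 7
Total addresses = 2^7 = 128
Usable = total - 2 (network and broadcast)
Usable hosts: 126


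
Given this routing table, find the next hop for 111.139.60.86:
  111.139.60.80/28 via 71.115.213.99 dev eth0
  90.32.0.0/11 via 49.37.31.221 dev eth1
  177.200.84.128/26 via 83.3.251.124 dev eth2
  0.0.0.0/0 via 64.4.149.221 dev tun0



Longest prefix match for 111.139.60.86:
  /28 111.139.60.80: MATCH
  /11 90.32.0.0: no
  /26 177.200.84.128: no
  /0 0.0.0.0: MATCH
Selected: next-hop 71.115.213.99 via eth0 (matched /28)


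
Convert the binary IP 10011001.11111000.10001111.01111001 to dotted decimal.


10011001 = 153
11111000 = 248
10001111 = 143
01111001 = 121
IP: 153.248.143.121


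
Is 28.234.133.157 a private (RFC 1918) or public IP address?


RFC 1918 private ranges:
  10.0.0.0/8 (10.0.0.0 - 10.255.255.255)
  172.16.0.0/12 (172.16.0.0 - 172.31.255.255)
  192.168.0.0/16 (192.168.0.0 - 192.168.255.255)
Public (not in any RFC 1918 range)


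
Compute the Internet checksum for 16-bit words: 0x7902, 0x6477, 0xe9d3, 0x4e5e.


Sum all words (with carry folding):
+ 0x7902 = 0x7902
+ 0x6477 = 0xdd79
+ 0xe9d3 = 0xc74d
+ 0x4e5e = 0x15ac
One's complement: ~0x15ac
Checksum = 0xea53


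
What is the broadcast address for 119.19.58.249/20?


Network: 119.19.48.0/20
Host bits = 12
Set all host bits to 1:
Broadcast: 119.19.63.255


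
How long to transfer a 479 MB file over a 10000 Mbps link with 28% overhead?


Effective throughput = 10000 * (1 - 28/100) = 7200 Mbps
File size in Mb = 479 * 8 = 3832 Mb
Time = 3832 / 7200
Time = 0.5322 seconds


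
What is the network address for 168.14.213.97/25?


IP:   10101000.00001110.11010101.01100001
Mask: 11111111.11111111.11111111.10000000
AND operation:
Net:  10101000.00001110.11010101.00000000
Network: 168.14.213.0/25


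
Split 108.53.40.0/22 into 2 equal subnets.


New prefix = 22 + 1 = 23
Each subnet has 512 addresses
  108.53.40.0/23
  108.53.42.0/23
Subnets: 108.53.40.0/23, 108.53.42.0/23


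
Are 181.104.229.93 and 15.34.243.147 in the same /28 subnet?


Mask: 255.255.255.240
181.104.229.93 AND mask = 181.104.229.80
15.34.243.147 AND mask = 15.34.243.144
No, different subnets (181.104.229.80 vs 15.34.243.144)


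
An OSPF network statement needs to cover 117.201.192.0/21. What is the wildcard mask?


Subnet mask: 255.255.248.0
Wildcard = 255.255.255.255 - subnet mask
255 - 255 = 0
255 - 255 = 0
255 - 248 = 7
255 - 0 = 255
Wildcard: 0.0.7.255


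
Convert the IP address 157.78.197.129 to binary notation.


157 = 10011101
78 = 01001110
197 = 11000101
129 = 10000001
Binary: 10011101.01001110.11000101.10000001


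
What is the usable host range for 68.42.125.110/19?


Network: 68.42.96.0
Broadcast: 68.42.127.255
First usable = network + 1
Last usable = broadcast - 1
Range: 68.42.96.1 to 68.42.127.254


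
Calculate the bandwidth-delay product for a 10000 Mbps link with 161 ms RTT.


BDP = bandwidth * RTT
= 10000 Mbps * 161 ms
= 10000 * 1e6 * 161 / 1000 bits
= 1610000000 bits
= 201250000 bytes
= 196533.2031 KB
BDP = 1610000000 bits (201250000 bytes)


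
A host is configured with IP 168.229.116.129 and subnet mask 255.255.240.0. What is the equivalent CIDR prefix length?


Binary: 11111111.11111111.11110000.00000000
Count leading 1s
Prefix: /20


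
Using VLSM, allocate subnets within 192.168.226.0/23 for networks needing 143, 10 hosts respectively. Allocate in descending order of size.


143 hosts -> /24 (254 usable): 192.168.226.0/24
10 hosts -> /28 (14 usable): 192.168.227.0/28
Allocation: 192.168.226.0/24 (143 hosts, 254 usable); 192.168.227.0/28 (10 hosts, 14 usable)


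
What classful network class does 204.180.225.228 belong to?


First octet: 204
Binary: 11001100
110xxxxx -> Class C (192-223)
Class C, default mask 255.255.255.0 (/24)


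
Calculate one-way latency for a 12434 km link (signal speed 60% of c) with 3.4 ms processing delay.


Speed = 0.6 * 3e5 km/s = 180000 km/s
Propagation delay = 12434 / 180000 = 0.0691 s = 69.0778 ms
Processing delay = 3.4 ms
Total one-way latency = 72.4778 ms


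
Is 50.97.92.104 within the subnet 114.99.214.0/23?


Subnet network: 114.99.214.0
Test IP AND mask: 50.97.92.0
No, 50.97.92.104 is not in 114.99.214.0/23


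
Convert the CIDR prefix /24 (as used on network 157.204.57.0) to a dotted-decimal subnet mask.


/24 means 24 network bits, 8 host bits
Binary: 11111111111111111111111100000000
Mask: 255.255.255.0


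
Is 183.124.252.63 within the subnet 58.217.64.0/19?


Subnet network: 58.217.64.0
Test IP AND mask: 183.124.224.0
No, 183.124.252.63 is not in 58.217.64.0/19


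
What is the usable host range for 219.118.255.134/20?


Network: 219.118.240.0
Broadcast: 219.118.255.255
First usable = network + 1
Last usable = broadcast - 1
Range: 219.118.240.1 to 219.118.255.254


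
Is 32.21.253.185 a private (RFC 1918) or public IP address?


RFC 1918 private ranges:
  10.0.0.0/8 (10.0.0.0 - 10.255.255.255)
  172.16.0.0/12 (172.16.0.0 - 172.31.255.255)
  192.168.0.0/16 (192.168.0.0 - 192.168.255.255)
Public (not in any RFC 1918 range)


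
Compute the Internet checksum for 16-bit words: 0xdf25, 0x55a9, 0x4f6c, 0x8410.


Sum all words (with carry folding):
+ 0xdf25 = 0xdf25
+ 0x55a9 = 0x34cf
+ 0x4f6c = 0x843b
+ 0x8410 = 0x084c
One's complement: ~0x084c
Checksum = 0xf7b3


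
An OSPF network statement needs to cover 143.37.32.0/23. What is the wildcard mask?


Subnet mask: 255.255.254.0
Wildcard = 255.255.255.255 - subnet mask
255 - 255 = 0
255 - 255 = 0
255 - 254 = 1
255 - 0 = 255
Wildcard: 0.0.1.255


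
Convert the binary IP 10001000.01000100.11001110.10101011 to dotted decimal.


10001000 = 136
01000100 = 68
11001110 = 206
10101011 = 171
IP: 136.68.206.171


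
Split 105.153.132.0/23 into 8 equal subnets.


New prefix = 23 + 3 = 26
Each subnet has 64 addresses
  105.153.132.0/26
  105.153.132.64/26
  105.153.132.128/26
  105.153.132.192/26
  105.153.133.0/26
  105.153.133.64/26
  105.153.133.128/26
  105.153.133.192/26
Subnets: 105.153.132.0/26, 105.153.132.64/26, 105.153.132.128/26, 105.153.132.192/26, 105.153.133.0/26, 105.153.133.64/26, 105.153.133.128/26, 105.153.133.192/26
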